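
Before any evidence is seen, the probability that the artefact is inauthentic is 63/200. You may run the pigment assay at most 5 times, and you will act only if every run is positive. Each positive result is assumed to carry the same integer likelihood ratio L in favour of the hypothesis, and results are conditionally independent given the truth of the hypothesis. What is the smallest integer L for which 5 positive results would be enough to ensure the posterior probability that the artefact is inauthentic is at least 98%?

Prior odds = 0.315/0.685 = 63/137.
Target odds = 0.98/0.02 = 49.
Need L⁵ ≥ 49 ÷ (63/137) = 959/9.
2⁵ = 32 < 959/9 ≤ 243 = 3⁵, so L = 3.

3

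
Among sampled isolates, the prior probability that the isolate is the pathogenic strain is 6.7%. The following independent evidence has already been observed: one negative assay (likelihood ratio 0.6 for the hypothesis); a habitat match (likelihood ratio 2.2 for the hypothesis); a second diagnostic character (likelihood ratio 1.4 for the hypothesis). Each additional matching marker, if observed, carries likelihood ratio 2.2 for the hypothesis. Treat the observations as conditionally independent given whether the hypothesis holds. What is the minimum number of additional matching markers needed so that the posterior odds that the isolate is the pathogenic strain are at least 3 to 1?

Prior odds = 0.067/0.933 = 67/933.
Combined Bayes factor of the evidence already in hand = 0.6 × 2.2 × 1.4 = 1.848.
Odds after that evidence = (67/933) × 1.848 = 5159/38875.
Target odds = 3.
Need 2.2ⁿ ≥ 3 ÷ (5159/38875) = 116625/5159.
2.2³ = 10.648 falls short of 116625/5159 but 2.2⁴ = 23.4256 reaches it, so n = 4.

4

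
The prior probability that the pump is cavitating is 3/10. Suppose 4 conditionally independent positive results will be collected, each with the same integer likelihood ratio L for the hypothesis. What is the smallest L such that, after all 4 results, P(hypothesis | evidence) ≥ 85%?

Prior odds = 0.3/0.7 = 3/7.
Target odds = 0.85/0.15 = 17/3.
Need L⁴ ≥ 17/3 ÷ (3/7) = 119/9.
1⁴ = 1 < 119/9 ≤ 16 = 2⁴, so L = 2.

2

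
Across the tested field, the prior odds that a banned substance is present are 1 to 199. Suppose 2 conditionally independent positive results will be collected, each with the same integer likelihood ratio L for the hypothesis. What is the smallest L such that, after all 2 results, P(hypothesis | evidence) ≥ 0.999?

446

Prior odds = 1/199.
Target odds = 0.999/0.001 = 999.
Need L² ≥ 999 ÷ (1/199) = 198801.
445² = 198025 < 198801 ≤ 198916 = 446², so L = 446.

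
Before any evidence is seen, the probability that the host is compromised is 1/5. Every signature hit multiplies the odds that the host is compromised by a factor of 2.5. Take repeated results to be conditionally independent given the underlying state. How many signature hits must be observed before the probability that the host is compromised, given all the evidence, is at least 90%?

Prior odds: 0.2 ÷ 0.8 = 0.25.
Likelihood ratio per signature hit = 2.5.
Target posterior odds = 0.9/0.1 = 9.
Need 0.25 × 2.5ⁿ ≥ 9, i.e. 2.5ⁿ ≥ 36.
2.5³ = 15.625 falls short of 36 but 2.5⁴ = 39.0625 reaches it, so n = 4.

4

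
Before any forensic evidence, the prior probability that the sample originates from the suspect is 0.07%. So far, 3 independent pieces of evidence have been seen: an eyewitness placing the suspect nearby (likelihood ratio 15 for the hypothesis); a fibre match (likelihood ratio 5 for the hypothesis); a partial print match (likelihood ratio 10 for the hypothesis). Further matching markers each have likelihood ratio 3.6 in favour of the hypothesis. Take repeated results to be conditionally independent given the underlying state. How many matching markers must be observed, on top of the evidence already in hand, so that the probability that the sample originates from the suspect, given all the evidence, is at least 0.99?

5

Prior odds = 0.0007/0.9993 = 7/9993.
Combined Bayes factor of the evidence already in hand = 15 × 5 × 10 = 750.
Odds after that evidence = (7/9993) × 750 = 1750/3331.
Target odds = 0.99/0.01 = 99.
Need 3.6ⁿ ≥ 99 ÷ (1750/3331) = 329769/1750.
3.6⁴ = 167.9616 falls short of 329769/1750 but 3.6⁵ = 604.66176 reaches it, so n = 5.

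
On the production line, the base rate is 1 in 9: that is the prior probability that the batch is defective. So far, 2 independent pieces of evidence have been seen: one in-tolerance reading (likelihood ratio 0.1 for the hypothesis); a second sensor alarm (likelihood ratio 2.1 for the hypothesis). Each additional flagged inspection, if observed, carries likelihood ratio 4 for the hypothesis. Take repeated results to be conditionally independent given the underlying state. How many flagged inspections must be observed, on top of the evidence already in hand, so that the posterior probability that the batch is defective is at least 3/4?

4

Prior odds = (1/9)/(8/9) = 0.125.
Combined Bayes factor of the evidence already in hand = 0.1 × 2.1 = 0.21.
Odds after that evidence = 0.125 × 0.21 = 0.02625.
Target odds = 0.75/0.25 = 3.
Need 4ⁿ ≥ 3 ÷ 0.02625 = 800/7.
4³ = 64 falls short of 800/7 but 4⁴ = 256 reaches it, so n = 4.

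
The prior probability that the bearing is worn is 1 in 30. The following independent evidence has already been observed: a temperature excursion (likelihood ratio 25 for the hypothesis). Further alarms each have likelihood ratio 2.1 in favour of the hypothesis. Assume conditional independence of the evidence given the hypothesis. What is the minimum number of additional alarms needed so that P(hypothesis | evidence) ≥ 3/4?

Prior odds = (1/30)/(29/30) = 1/29.
Bayes factor of the evidence already in hand = 25.
Odds after that evidence = (1/29) × 25 = 25/29.
Target odds = 0.75/0.25 = 3.
Need 2.1ⁿ ≥ 3 ÷ (25/29) = 3.48.
2.1¹ = 2.1 falls short of 3.48 but 2.1² = 4.41 reaches it, so n = 2.

2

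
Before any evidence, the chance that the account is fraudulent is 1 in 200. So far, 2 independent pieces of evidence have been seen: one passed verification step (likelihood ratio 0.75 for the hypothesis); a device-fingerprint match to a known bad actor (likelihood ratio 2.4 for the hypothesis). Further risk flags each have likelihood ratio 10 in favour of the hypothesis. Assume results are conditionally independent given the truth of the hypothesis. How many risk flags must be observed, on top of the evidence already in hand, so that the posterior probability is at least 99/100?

5

Prior odds = 0.005/0.995 = 1/199.
Combined Bayes factor of the evidence already in hand = 0.75 × 2.4 = 1.8.
Odds after that evidence = (1/199) × 1.8 = 9/995.
Target odds = 0.99/0.01 = 99.
Need 10ⁿ ≥ 99 ÷ (9/995) = 10945.
10⁴ = 10000 falls short of 10945 but 10⁵ = 100000 reaches it, so n = 5.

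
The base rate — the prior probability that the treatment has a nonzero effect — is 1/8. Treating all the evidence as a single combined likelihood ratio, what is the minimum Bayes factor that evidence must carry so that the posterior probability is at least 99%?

Prior odds = 0.125/0.875 = 1/7.
Target odds = 0.99/0.01 = 99.
Required Bayes factor = 99 ÷ (1/7) = 693.

693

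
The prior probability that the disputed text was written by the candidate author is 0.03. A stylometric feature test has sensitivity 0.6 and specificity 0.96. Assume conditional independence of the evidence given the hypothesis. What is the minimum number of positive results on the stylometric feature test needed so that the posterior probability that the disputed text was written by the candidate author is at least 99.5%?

4

Prior odds = 0.03/0.97 = 3/97.
False-positive rate = 1 − 0.96 = 0.04; likelihood ratio of a positive = 0.6/0.04 = 15.
Target posterior odds = 0.995/0.005 = 199.
Require 15ⁿ ≥ 199 ÷ (3/97) = 19303/3.
15³ = 3375 falls short of 19303/3 but 15⁴ = 50625 reaches it, so n = 4.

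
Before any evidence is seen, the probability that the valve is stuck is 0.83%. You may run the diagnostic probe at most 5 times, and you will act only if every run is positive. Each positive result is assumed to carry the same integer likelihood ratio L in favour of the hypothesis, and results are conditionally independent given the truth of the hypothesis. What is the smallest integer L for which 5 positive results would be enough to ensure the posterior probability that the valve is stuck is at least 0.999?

Prior odds = 0.0083/0.9917 = 83/9917.
Target odds = 0.999/0.001 = 999.
Need L⁵ ≥ 999 ÷ (83/9917) = 9907083/83.
10⁵ = 100000 < 9907083/83 ≤ 161051 = 11⁵, so L = 11.

11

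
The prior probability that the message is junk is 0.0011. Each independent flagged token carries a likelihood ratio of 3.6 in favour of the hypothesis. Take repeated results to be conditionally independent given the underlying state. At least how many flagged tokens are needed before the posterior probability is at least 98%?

Prior odds = 0.0011/0.9989 = 11/9989.
Likelihood ratio per flagged token = 3.6.
Target posterior odds = 0.98/0.02 = 49.
Require 3.6ⁿ ≥ 49 ÷ (11/9989) = 489461/11.
3.6⁸ ≈28211.1 falls short of 489461/11 but 3.6⁹ ≈101560 reaches it, so n = 9.

9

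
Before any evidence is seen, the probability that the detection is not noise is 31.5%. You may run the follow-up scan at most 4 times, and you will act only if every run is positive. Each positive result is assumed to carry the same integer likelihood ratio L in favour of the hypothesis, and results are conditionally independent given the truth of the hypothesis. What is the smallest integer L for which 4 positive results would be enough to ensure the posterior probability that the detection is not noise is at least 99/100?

4

Prior odds = 0.315/0.685 = 63/137.
Target odds = 0.99/0.01 = 99.
Need L⁴ ≥ 99 ÷ (63/137) = 1507/7.
3⁴ = 81 < 1507/7 ≤ 256 = 4⁴, so L = 4.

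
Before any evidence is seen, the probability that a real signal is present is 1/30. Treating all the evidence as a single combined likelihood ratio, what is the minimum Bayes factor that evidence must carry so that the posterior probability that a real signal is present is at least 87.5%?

203

Prior odds = (1/30)/(29/30) = 1/29.
Target odds = 0.875/0.125 = 7.
Required Bayes factor = 7 ÷ (1/29) = 203.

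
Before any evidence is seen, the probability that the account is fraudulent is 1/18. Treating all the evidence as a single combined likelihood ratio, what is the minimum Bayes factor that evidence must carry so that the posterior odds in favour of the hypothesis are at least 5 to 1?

Prior odds = (1/18)/(17/18) = 1/17.
Target odds = 5.
Required Bayes factor = 5 ÷ (1/17) = 85.

85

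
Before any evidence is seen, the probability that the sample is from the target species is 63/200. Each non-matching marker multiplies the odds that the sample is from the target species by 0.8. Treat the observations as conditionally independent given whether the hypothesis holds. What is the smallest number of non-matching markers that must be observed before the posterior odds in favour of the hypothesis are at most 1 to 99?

18

Prior odds = 0.315/0.685 = 63/137.
Likelihood ratio per non-matching marker = 0.8.
Target odds = 1/99.
Need (63/137) × 0.8ⁿ ≤ 1/99, i.e. 0.8ⁿ ≤ 137/6237.
0.8¹⁷ ≈0.022518 is still above 137/6237 but 0.8¹⁸ ≈0.0180144 is at or below it, so n = 18.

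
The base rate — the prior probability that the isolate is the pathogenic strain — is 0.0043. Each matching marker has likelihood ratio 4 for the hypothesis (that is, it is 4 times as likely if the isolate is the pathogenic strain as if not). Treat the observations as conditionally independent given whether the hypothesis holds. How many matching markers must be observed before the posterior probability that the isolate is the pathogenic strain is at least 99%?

8

Prior odds: 0.0043 ÷ 0.9957 = 43/9957.
Likelihood ratio per matching marker = 4.
Target posterior odds = 0.99/0.01 = 99.
Require 4ⁿ ≥ 99 ÷ (43/9957) = 985743/43.
4⁷ = 16384 falls short of 985743/43 but 4⁸ = 65536 reaches it, so n = 8.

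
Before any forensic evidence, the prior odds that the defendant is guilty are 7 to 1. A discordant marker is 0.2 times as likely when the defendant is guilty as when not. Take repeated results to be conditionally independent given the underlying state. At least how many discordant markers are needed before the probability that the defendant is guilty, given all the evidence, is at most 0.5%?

Prior odds = 7.
Likelihood ratio per discordant marker = 0.2.
Target odds: 0.005 ÷ 0.995 = 1/199.
Need 7 × 0.2ⁿ ≤ 1/199, i.e. 0.2ⁿ ≤ 1/1393.
0.2⁴ = 0.0016 is still above 1/1393 but 0.2⁵ = 0.00032 is at or below it, so n = 5.

5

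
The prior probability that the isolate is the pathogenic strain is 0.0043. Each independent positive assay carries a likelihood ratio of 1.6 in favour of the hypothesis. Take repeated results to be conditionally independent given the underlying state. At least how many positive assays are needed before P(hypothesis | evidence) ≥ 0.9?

Prior odds: 0.0043 ÷ 0.9957 = 43/9957.
Likelihood ratio per positive assay = 1.6.
Target odds: 0.9 ÷ 0.1 = 9.
Require 1.6ⁿ ≥ 9 ÷ (43/9957) = 89613/43.
1.6¹⁶ ≈1844.67 falls short of 89613/43 but 1.6¹⁷ ≈2951.48 reaches it, so n = 17.

17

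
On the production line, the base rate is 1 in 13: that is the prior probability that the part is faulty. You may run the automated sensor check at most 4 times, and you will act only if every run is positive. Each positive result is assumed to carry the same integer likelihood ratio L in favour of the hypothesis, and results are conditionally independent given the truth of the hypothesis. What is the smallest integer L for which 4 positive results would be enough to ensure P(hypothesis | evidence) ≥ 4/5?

3

Prior odds = (1/13)/(12/13) = 1/12.
Target odds = 0.8/0.2 = 4.
Need L⁴ ≥ 4 ÷ (1/12) = 48.
2⁴ = 16 < 48 ≤ 81 = 3⁴, so L = 3.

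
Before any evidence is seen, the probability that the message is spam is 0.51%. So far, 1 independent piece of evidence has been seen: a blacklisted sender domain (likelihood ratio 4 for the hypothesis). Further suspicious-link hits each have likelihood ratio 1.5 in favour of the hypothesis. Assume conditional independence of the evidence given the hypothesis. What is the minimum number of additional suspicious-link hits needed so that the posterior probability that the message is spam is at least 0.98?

20

Prior odds = 0.0051/0.9949 = 51/9949.
Bayes factor of the evidence already in hand = 4.
Odds after that evidence = (51/9949) × 4 = 204/9949.
Target odds = 0.98/0.02 = 49.
Need 1.5ⁿ ≥ 49 ÷ (204/9949) = 487501/204.
1.5¹⁹ ≈2216.84 falls short of 487501/204 but 1.5²⁰ ≈3325.26 reaches it, so n = 20.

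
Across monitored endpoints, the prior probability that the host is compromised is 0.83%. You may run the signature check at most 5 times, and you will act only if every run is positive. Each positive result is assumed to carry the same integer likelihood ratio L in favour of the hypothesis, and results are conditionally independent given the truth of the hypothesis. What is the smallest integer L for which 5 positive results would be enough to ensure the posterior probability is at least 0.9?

Prior odds = 0.0083/0.9917 = 83/9917.
Target odds = 0.9/0.1 = 9.
Need L⁵ ≥ 9 ÷ (83/9917) = 89253/83.
4⁵ = 1024 < 89253/83 ≤ 3125 = 5⁵, so L = 5.

5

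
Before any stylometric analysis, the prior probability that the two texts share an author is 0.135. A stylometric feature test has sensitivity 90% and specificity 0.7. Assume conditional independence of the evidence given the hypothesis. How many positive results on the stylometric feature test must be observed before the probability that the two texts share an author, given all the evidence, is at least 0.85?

Prior odds = 0.135/0.865 = 27/173.
False-positive rate = 1 − 0.7 = 0.3; likelihood ratio of a positive = 0.9/0.3 = 3.
Target odds: 0.85 ÷ 0.15 = 17/3.
Need (27/173) × 3ⁿ ≥ 17/3, i.e. 3ⁿ ≥ 2941/81.
3³ = 27 falls short of 2941/81 but 3⁴ = 81 reaches it, so n = 4.

4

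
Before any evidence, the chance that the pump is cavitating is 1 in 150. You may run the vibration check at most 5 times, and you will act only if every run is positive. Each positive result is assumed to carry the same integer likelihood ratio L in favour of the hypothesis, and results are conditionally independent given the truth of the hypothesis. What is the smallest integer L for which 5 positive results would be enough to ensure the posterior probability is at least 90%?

Prior odds = (1/150)/(149/150) = 1/149.
Target odds = 0.9/0.1 = 9.
Need L⁵ ≥ 9 ÷ (1/149) = 1341.
4⁵ = 1024 < 1341 ≤ 3125 = 5⁵, so L = 5.

5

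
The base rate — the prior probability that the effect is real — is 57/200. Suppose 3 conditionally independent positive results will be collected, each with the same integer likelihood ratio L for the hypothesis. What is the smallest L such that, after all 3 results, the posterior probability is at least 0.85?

Prior odds = 0.285/0.715 = 57/143.
Target odds = 0.85/0.15 = 17/3.
Need L³ ≥ 17/3 ÷ (57/143) = 2431/171.
2³ = 8 < 2431/171 ≤ 27 = 3³, so L = 3.

3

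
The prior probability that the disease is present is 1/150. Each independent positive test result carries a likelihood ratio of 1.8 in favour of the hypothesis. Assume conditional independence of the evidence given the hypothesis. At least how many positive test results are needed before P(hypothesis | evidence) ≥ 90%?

Prior odds = (1/150)/(149/150) = 1/149.
Likelihood ratio per positive test result = 1.8.
Target posterior odds = 0.9/0.1 = 9.
Need (1/149) × 1.8ⁿ ≥ 9, i.e. 1.8ⁿ ≥ 1341.
1.8¹² ≈1156.83 falls short of 1341 but 1.8¹³ ≈2082.3 reaches it, so n = 13.

13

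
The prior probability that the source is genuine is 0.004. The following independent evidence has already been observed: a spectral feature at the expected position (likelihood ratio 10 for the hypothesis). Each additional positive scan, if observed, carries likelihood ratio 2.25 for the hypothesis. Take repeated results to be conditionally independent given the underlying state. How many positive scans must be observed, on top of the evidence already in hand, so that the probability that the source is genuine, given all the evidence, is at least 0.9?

7

Prior odds = 0.004/0.996 = 1/249.
Bayes factor of the evidence already in hand = 10.
Odds after that evidence = (1/249) × 10 = 10/249.
Target odds = 0.9/0.1 = 9.
Need 2.25ⁿ ≥ 9 ÷ (10/249) = 224.1.
2.25⁶ = 531441/4096 falls short of 224.1 but 2.25⁷ = 4782969/16384 reaches it, so n = 7.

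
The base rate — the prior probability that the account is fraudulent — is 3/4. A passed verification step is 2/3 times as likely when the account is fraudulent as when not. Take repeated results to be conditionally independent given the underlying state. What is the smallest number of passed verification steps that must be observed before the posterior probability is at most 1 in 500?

19

Prior odds: 0.75 ÷ 0.25 = 3.
Likelihood ratio per passed verification step = 2/3.
Target posterior odds = 0.002/0.998 = 1/499.
Need 3 × (2/3)ⁿ ≤ 1/499, i.e. (2/3)ⁿ ≤ 1/1497.
(2/3)¹⁸ = 262144/387420489 is still above 1/1497 but (2/3)¹⁹ ≈0.000451093 is at or below it, so n = 19.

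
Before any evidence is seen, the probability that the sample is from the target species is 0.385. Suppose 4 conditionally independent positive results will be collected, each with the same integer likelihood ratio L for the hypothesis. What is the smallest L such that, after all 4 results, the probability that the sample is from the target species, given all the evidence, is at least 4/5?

Prior odds = 0.385/0.615 = 77/123.
Target odds = 0.8/0.2 = 4.
Need L⁴ ≥ 4 ÷ (77/123) = 492/77.
1⁴ = 1 < 492/77 ≤ 16 = 2⁴, so L = 2.

2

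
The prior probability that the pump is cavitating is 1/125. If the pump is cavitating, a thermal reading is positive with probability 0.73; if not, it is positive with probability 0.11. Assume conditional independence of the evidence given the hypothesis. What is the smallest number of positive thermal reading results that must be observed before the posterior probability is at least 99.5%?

Prior odds: 0.008 ÷ 0.992 = 1/124.
Likelihood ratio of a positive = 0.73/0.11 = 73/11.
Target posterior odds = 0.995/0.005 = 199.
Need (1/124) × (73/11)ⁿ ≥ 199, i.e. (73/11)ⁿ ≥ 24676.
(73/11)⁵ ≈12872.1 falls short of 24676 but (73/11)⁶ ≈85424.2 reaches it, so n = 6.

6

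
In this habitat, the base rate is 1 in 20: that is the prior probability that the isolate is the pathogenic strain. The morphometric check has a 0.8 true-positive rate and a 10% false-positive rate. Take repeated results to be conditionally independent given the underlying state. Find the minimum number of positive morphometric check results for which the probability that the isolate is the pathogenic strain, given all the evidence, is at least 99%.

4

Prior odds = 0.05/0.95 = 1/19.
Likelihood ratio of a positive result = 0.8/0.1 = 8.
Target odds: 0.99 ÷ 0.01 = 99.
Require 8ⁿ ≥ 99 ÷ (1/19) = 1881.
8³ = 512 falls short of 1881 but 8⁴ = 4096 reaches it, so n = 4.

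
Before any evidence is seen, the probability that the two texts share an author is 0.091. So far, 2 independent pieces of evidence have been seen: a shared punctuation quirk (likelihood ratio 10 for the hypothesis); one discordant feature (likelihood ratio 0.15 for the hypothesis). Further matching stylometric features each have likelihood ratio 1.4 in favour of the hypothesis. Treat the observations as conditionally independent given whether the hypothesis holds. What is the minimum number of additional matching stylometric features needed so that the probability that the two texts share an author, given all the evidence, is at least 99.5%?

22

Prior odds = 0.091/0.909 = 91/909.
Combined Bayes factor of the evidence already in hand = 10 × 0.15 = 1.5.
Odds after that evidence = (91/909) × 1.5 = 91/606.
Target odds = 0.995/0.005 = 199.
Need 1.4ⁿ ≥ 199 ÷ (91/606) = 120594/91.
1.4²¹ ≈1171.36 falls short of 120594/91 but 1.4²² ≈1639.9 reaches it, so n = 22.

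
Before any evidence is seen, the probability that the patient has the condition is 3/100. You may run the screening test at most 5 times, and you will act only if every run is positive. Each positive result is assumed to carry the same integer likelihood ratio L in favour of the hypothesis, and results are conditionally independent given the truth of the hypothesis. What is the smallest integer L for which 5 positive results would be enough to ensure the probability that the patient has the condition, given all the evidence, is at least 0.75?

Prior odds = 0.03/0.97 = 3/97.
Target odds = 0.75/0.25 = 3.
Need L⁵ ≥ 3 ÷ (3/97) = 97.
2⁵ = 32 < 97 ≤ 243 = 3⁵, so L = 3.

3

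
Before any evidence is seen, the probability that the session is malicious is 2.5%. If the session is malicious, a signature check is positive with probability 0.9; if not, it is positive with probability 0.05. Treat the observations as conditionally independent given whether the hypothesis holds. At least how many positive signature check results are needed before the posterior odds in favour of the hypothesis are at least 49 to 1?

Prior odds: 0.025 ÷ 0.975 = 1/39.
Likelihood ratio of a positive = 0.9/0.05 = 18.
Target odds = 49.
Require 18ⁿ ≥ 49 ÷ (1/39) = 1911.
18² = 324 falls short of 1911 but 18³ = 5832 reaches it, so n = 3.

3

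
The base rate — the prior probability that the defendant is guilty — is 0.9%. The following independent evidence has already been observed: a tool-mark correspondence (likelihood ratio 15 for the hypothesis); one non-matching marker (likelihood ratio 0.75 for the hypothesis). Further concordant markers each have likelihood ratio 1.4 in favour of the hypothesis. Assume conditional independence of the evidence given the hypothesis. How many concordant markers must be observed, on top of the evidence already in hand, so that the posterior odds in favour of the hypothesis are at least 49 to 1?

Prior odds = 0.009/0.991 = 9/991.
Combined Bayes factor of the evidence already in hand = 15 × 0.75 = 11.25.
Odds after that evidence = (9/991) × 11.25 = 405/3964.
Target odds = 49.
Need 1.4ⁿ ≥ 49 ÷ (405/3964) = 194236/405.
1.4¹⁸ ≈426.879 falls short of 194236/405 but 1.4¹⁹ ≈597.63 reaches it, so n = 19.

19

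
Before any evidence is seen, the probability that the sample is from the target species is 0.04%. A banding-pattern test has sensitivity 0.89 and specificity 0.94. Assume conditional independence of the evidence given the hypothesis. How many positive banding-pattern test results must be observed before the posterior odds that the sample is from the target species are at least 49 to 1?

5

Prior odds: 0.0004 ÷ 0.9996 = 1/2499.
False-positive rate = 1 − 0.94 = 0.06; likelihood ratio of a positive = 0.89/0.06 = 89/6.
Target odds = 49.
Require (89/6)ⁿ ≥ 49 ÷ (1/2499) = 122451.
(89/6)⁴ = 62742241/1296 falls short of 122451 but (89/6)⁵ ≈718115 reaches it, so n = 5.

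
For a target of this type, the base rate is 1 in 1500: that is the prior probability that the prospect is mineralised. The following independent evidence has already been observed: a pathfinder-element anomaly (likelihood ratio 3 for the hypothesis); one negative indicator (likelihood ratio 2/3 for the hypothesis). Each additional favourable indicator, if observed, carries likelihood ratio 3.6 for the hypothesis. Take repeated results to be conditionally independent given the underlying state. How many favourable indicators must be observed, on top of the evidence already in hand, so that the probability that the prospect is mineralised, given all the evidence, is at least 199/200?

Prior odds = (1/1500)/(1499/1500) = 1/1499.
Combined Bayes factor of the evidence already in hand = 3 × (2/3) = 2.
Odds after that evidence = (1/1499) × 2 = 2/1499.
Target odds = 0.995/0.005 = 199.
Need 3.6ⁿ ≥ 199 ÷ (2/1499) = 149150.5.
3.6⁹ ≈101560 falls short of 149150.5 but 3.6¹⁰ ≈365616 reaches it, so n = 10.

10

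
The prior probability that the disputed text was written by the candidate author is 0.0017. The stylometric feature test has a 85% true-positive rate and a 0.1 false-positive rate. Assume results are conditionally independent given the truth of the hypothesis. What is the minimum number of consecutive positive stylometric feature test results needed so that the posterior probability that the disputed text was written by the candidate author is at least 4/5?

Prior odds = 0.0017/0.9983 = 17/9983.
Likelihood ratio of a positive result = 0.85/0.1 = 8.5.
Target posterior odds = 0.8/0.2 = 4.
Require 8.5ⁿ ≥ 4 ÷ (17/9983) = 39932/17.
8.5³ = 614.125 falls short of 39932/17 but 8.5⁴ = 5220.0625 reaches it, so n = 4.

4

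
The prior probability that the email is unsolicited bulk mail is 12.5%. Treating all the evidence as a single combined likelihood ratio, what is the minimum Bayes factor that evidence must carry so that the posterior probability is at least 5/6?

Prior odds = 0.125/0.875 = 1/7.
Target odds = (5/6)/(1/6) = 5.
Required Bayes factor = 5 ÷ (1/7) = 35.

35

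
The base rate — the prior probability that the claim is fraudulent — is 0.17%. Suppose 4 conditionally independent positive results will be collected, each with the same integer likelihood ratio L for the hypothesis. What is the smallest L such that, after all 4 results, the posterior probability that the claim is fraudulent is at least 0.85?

8

Prior odds = 0.0017/0.9983 = 17/9983.
Target odds = 0.85/0.15 = 17/3.
Need L⁴ ≥ 17/3 ÷ (17/9983) = 9983/3.
7⁴ = 2401 < 9983/3 ≤ 4096 = 8⁴, so L = 8.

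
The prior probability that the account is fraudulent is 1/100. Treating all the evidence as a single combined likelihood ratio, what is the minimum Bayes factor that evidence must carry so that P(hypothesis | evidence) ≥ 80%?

396

Prior odds = 0.01/0.99 = 1/99.
Target odds = 0.8/0.2 = 4.
Required Bayes factor = 4 ÷ (1/99) = 396.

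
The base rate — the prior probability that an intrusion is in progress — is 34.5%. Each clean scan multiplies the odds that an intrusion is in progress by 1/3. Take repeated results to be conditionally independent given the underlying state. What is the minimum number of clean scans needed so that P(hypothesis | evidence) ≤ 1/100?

Prior odds: 0.345 ÷ 0.655 = 69/131.
Likelihood ratio per clean scan = 1/3.
Target posterior odds = 0.01/0.99 = 1/99.
Require (1/3)ⁿ ≤ 1/99 ÷ (69/131) = 131/6831.
(1/3)³ = 1/27 is still above 131/6831 but (1/3)⁴ = 1/81 is at or below it, so n = 4.

4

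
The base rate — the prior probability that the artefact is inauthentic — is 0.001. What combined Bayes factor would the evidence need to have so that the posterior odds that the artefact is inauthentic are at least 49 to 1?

48951

Prior odds = 0.001/0.999 = 1/999.
Target odds = 49.
Required Bayes factor = 49 ÷ (1/999) = 48951.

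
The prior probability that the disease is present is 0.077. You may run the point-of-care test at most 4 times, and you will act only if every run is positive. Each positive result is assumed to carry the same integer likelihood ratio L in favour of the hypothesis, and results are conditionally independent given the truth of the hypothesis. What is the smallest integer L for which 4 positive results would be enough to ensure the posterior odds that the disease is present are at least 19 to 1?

Prior odds = 0.077/0.923 = 77/923.
Target odds = 19.
Need L⁴ ≥ 19 ÷ (77/923) = 17537/77.
3⁴ = 81 < 17537/77 ≤ 256 = 4⁴, so L = 4.

4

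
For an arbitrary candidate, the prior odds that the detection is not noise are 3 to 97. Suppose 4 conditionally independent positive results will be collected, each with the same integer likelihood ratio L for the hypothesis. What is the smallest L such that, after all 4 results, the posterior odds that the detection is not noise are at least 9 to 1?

5

Prior odds = 3/97.
Target odds = 9.
Need L⁴ ≥ 9 ÷ (3/97) = 291.
4⁴ = 256 < 291 ≤ 625 = 5⁴, so L = 5.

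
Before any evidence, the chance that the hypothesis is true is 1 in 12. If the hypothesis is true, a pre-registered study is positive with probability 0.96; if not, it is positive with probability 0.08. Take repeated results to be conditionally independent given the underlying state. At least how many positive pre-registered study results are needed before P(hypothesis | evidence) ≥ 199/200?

4

Prior odds: (1/12) ÷ (11/12) = 1/11.
Likelihood ratio of a positive = 0.96/0.08 = 12.
Target posterior odds = 0.995/0.005 = 199.
Need (1/11) × 12ⁿ ≥ 199, i.e. 12ⁿ ≥ 2189.
12³ = 1728 falls short of 2189 but 12⁴ = 20736 reaches it, so n = 4.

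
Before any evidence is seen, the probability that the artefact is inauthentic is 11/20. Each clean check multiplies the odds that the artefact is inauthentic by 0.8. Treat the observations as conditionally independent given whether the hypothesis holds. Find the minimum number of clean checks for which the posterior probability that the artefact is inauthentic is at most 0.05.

15

Prior odds: 0.55 ÷ 0.45 = 11/9.
Likelihood ratio per clean check = 0.8.
Target odds: 0.05 ÷ 0.95 = 1/19.
Require 0.8ⁿ ≤ 1/19 ÷ (11/9) = 9/209.
0.8¹⁴ ≈0.0439805 is still above 9/209 but 0.8¹⁵ ≈0.0351844 is at or below it, so n = 15.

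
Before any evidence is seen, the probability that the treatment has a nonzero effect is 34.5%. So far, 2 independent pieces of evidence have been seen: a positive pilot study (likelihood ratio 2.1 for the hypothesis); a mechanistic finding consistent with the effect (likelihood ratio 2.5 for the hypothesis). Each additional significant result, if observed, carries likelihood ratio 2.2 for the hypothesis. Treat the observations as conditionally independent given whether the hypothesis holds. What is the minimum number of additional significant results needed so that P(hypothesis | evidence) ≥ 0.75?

Prior odds = 0.345/0.655 = 69/131.
Combined Bayes factor of the evidence already in hand = 2.1 × 2.5 = 5.25.
Odds after that evidence = (69/131) × 5.25 = 1449/524.
Target odds = 0.75/0.25 = 3.
Need 2.2ⁿ ≥ 3 ÷ (1449/524) = 524/483.
2.2¹ = 2.2, which meets the required 524/483; so n = 1.

1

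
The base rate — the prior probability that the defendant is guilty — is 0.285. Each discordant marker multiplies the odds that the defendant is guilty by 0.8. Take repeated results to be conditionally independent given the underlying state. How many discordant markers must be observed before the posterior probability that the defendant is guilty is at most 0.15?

4

Prior odds: 0.285 ÷ 0.715 = 57/143.
Likelihood ratio per discordant marker = 0.8.
Target posterior odds = 0.15/0.85 = 3/17.
Require 0.8ⁿ ≤ 3/17 ÷ (57/143) = 143/323.
0.8³ = 0.512 is still above 143/323 but 0.8⁴ = 0.4096 is at or below it, so n = 4.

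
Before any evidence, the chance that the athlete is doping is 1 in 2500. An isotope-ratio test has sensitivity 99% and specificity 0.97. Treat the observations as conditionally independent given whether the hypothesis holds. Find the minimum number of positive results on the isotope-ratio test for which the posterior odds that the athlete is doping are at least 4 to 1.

Prior odds = 0.0004/0.9996 = 1/2499.
False-positive rate = 1 − 0.97 = 0.03; likelihood ratio of a positive = 0.99/0.03 = 33.
Target odds = 4.
Require 33ⁿ ≥ 4 ÷ (1/2499) = 9996.
33² = 1089 falls short of 9996 but 33³ = 35937 reaches it, so n = 3.

3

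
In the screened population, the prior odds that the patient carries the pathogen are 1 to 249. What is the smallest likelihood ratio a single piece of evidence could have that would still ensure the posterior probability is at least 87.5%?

1743

Prior odds = 1/249.
Target odds = 0.875/0.125 = 7.
Required Bayes factor = 7 ÷ (1/249) = 1743.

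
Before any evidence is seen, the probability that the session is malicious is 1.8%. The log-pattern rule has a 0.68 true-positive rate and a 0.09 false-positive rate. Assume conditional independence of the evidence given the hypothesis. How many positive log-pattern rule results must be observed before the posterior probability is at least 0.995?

Prior odds: 0.018 ÷ 0.982 = 9/491.
Likelihood ratio of a positive result = 0.68/0.09 = 68/9.
Target posterior odds = 0.995/0.005 = 199.
Need (9/491) × (68/9)ⁿ ≥ 199, i.e. (68/9)ⁿ ≥ 97709/9.
(68/9)⁴ = 21381376/6561 falls short of 97709/9 but (68/9)⁵ ≈24622.5 reaches it, so n = 5.

5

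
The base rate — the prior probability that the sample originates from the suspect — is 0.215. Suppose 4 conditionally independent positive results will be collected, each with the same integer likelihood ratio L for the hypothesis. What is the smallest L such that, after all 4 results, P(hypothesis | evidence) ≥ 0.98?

4

Prior odds = 0.215/0.785 = 43/157.
Target odds = 0.98/0.02 = 49.
Need L⁴ ≥ 49 ÷ (43/157) = 7693/43.
3⁴ = 81 < 7693/43 ≤ 256 = 4⁴, so L = 4.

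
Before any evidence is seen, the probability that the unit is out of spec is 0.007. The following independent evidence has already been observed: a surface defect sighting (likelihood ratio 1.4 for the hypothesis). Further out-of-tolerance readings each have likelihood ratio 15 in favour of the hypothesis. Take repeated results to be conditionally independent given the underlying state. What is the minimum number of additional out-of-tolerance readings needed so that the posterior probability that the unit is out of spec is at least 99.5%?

Prior odds = 0.007/0.993 = 7/993.
Bayes factor of the evidence already in hand = 1.4.
Odds after that evidence = (7/993) × 1.4 = 49/4965.
Target odds = 0.995/0.005 = 199.
Need 15ⁿ ≥ 199 ÷ (49/4965) = 988035/49.
15³ = 3375 falls short of 988035/49 but 15⁴ = 50625 reaches it, so n = 4.

4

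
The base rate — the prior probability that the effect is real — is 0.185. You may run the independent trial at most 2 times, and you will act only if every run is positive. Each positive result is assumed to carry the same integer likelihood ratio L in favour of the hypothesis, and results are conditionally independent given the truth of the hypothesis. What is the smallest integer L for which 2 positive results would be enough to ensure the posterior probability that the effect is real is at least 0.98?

15

Prior odds = 0.185/0.815 = 37/163.
Target odds = 0.98/0.02 = 49.
Need L² ≥ 49 ÷ (37/163) = 7987/37.
14² = 196 < 7987/37 ≤ 225 = 15², so L = 15.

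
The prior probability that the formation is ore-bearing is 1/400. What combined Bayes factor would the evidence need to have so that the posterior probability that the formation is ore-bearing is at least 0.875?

Prior odds = 0.0025/0.9975 = 1/399.
Target odds = 0.875/0.125 = 7.
Required Bayes factor = 7 ÷ (1/399) = 2793.

2793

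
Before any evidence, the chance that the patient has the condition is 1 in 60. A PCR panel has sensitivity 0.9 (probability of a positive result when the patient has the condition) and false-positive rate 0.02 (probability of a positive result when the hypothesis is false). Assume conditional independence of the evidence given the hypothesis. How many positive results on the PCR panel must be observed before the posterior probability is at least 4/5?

Prior odds = (1/60)/(59/60) = 1/59.
Likelihood ratio of a positive result = 0.9/0.02 = 45.
Target odds: 0.8 ÷ 0.2 = 4.
Need (1/59) × 45ⁿ ≥ 4, i.e. 45ⁿ ≥ 236.
45¹ = 45 falls short of 236 but 45² = 2025 reaches it, so n = 2.

2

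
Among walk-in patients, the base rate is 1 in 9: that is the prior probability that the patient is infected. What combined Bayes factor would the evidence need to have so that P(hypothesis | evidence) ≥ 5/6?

40

Prior odds = (1/9)/(8/9) = 0.125.
Target odds = (5/6)/(1/6) = 5.
Required Bayes factor = 5 ÷ 0.125 = 40.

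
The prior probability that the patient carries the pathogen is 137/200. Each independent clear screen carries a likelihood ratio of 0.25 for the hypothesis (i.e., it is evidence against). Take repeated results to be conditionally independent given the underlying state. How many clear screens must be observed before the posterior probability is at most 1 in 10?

3

Prior odds = 0.685/0.315 = 137/63.
Likelihood ratio per clear screen = 0.25.
Target odds: 0.1 ÷ 0.9 = 1/9.
Need (137/63) × 0.25ⁿ ≤ 1/9, i.e. 0.25ⁿ ≤ 7/137.
0.25² = 0.0625 is still above 7/137 but 0.25³ = 0.015625 is at or below it, so n = 3.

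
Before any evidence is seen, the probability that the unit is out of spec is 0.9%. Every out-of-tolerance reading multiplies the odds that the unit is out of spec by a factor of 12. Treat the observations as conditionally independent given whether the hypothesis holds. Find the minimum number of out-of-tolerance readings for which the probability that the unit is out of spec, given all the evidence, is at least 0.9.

Prior odds: 0.009 ÷ 0.991 = 9/991.
Likelihood ratio per out-of-tolerance reading = 12.
Target odds: 0.9 ÷ 0.1 = 9.
Require 12ⁿ ≥ 9 ÷ (9/991) = 991.
12² = 144 falls short of 991 but 12³ = 1728 reaches it, so n = 3.

3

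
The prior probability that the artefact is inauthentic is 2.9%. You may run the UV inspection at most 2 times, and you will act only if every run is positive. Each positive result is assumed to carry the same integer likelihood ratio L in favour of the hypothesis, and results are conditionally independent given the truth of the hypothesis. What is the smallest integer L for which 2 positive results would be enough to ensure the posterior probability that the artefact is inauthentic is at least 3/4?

Prior odds = 0.029/0.971 = 29/971.
Target odds = 0.75/0.25 = 3.
Need L² ≥ 3 ÷ (29/971) = 2913/29.
10² = 100 < 2913/29 ≤ 121 = 11², so L = 11.

11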